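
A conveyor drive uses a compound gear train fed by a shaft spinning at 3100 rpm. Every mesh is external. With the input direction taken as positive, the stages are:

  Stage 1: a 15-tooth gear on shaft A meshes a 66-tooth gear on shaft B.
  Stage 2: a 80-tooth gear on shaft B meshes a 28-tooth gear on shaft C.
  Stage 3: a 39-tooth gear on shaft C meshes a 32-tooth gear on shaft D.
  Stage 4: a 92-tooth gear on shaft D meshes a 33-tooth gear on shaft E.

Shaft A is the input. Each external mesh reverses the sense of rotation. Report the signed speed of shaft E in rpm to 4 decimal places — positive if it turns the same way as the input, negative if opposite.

Stage 1 [15T→66T]: ω = 3100.0000×15/66 = 704.5455 rpm, dir flips to −; running = −704.5455
Stage 2 [80T→28T]: ω = 704.5455×80/28 = 2012.9870 rpm, dir flips to +; running = +2012.9870
Stage 3 [39T→32T]: ω = 2012.9870×39/32 = 2453.3279 rpm, dir flips to −; running = −2453.3279
Stage 4 [92T→33T]: ω = 2453.3279×92/33 = 6839.5809 rpm, dir flips to +; running = +6839.5809

+6839.5809 rpm (same as input, |ω| = 6839.5809 rpm)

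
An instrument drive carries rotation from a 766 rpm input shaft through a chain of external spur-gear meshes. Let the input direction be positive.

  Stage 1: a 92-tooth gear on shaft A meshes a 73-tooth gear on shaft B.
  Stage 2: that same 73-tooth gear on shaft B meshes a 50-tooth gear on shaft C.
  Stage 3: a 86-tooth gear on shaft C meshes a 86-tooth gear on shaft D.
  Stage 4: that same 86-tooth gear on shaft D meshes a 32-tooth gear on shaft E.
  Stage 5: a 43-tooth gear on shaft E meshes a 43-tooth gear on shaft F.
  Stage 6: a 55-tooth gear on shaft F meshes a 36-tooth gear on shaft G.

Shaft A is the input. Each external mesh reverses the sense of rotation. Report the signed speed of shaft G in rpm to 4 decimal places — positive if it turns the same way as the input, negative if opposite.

+5787.0236 rpm (same as input, |ω| = 5787.0236 rpm)

Stage 1 [92T→73T]: ω = 766.0000×92/73 = 965.3699 rpm, dir flips to −; running = −965.3699
Stage 2 [73T→50T]: ω = 965.3699×73/50 = 1409.4400 rpm, dir flips to +; running = +1409.4400
Stage 3 [86T→86T]: ω = 1409.4400×86/86 = 1409.4400 rpm, dir flips to −; running = −1409.4400
Stage 4 [86T→32T]: ω = 1409.4400×86/32 = 3787.8700 rpm, dir flips to +; running = +3787.8700
Stage 5 [43T→43T]: ω = 3787.8700×43/43 = 3787.8700 rpm, dir flips to −; running = −3787.8700
Stage 6 [55T→36T]: ω = 3787.8700×55/36 = 5787.0236 rpm, dir flips to +; running = +5787.0236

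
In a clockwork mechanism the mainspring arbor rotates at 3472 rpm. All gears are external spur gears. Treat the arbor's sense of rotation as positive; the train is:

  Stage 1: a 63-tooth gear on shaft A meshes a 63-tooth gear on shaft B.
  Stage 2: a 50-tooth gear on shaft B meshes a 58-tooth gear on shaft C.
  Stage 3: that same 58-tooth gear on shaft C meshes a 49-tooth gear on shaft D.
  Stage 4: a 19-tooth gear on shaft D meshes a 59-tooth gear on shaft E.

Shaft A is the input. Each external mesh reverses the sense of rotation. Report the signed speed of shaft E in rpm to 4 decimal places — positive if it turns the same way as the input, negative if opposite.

+1140.9201 rpm (same as input, |ω| = 1140.9201 rpm)

Stage 1 [63T→63T]: ω = 3472.0000×63/63 = 3472.0000 rpm, dir flips to −; running = −3472.0000
Stage 2 [50T→58T]: ω = 3472.0000×50/58 = 2993.1034 rpm, dir flips to +; running = +2993.1034
Stage 3 [58T→49T]: ω = 2993.1034×58/49 = 3542.8571 rpm, dir flips to −; running = −3542.8571
Stage 4 [19T→59T]: ω = 3542.8571×19/59 = 1140.9201 rpm, dir flips to +; running = +1140.9201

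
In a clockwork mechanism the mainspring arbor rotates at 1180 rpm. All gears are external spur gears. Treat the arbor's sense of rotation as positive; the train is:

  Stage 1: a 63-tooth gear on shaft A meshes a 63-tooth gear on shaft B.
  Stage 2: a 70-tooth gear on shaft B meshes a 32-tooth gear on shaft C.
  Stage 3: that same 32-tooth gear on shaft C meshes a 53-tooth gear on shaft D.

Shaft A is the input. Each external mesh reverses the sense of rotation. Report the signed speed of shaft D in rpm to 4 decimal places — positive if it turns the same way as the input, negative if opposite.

-1558.4906 rpm (opposite to input, |ω| = 1558.4906 rpm)

Stage 1 [63T→63T]: ω = 1180.0000×63/63 = 1180.0000 rpm, dir flips to −; running = −1180.0000
Stage 2 [70T→32T]: ω = 1180.0000×70/32 = 2581.2500 rpm, dir flips to +; running = +2581.2500
Stage 3 [32T→53T]: ω = 2581.2500×32/53 = 1558.4906 rpm, dir flips to −; running = −1558.4906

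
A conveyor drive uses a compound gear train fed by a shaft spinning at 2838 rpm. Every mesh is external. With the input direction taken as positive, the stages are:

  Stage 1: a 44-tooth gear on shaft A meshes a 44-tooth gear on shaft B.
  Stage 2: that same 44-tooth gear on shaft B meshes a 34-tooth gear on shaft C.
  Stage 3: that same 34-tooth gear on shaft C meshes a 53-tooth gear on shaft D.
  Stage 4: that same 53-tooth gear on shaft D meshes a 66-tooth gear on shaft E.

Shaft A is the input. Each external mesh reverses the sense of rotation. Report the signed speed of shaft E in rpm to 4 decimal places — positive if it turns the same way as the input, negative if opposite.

Stage 1 [44T→44T]: ω = 2838.0000×44/44 = 2838.0000 rpm, dir flips to −; running = −2838.0000
Stage 2 [44T→34T]: ω = 2838.0000×44/34 = 3672.7059 rpm, dir flips to +; running = +3672.7059
Stage 3 [34T→53T]: ω = 3672.7059×34/53 = 2356.0755 rpm, dir flips to −; running = −2356.0755
Stage 4 [53T→66T]: ω = 2356.0755×53/66 = 1892.0000 rpm, dir flips to +; running = +1892.0000

+1892.0000 rpm (same as input, |ω| = 1892.0000 rpm)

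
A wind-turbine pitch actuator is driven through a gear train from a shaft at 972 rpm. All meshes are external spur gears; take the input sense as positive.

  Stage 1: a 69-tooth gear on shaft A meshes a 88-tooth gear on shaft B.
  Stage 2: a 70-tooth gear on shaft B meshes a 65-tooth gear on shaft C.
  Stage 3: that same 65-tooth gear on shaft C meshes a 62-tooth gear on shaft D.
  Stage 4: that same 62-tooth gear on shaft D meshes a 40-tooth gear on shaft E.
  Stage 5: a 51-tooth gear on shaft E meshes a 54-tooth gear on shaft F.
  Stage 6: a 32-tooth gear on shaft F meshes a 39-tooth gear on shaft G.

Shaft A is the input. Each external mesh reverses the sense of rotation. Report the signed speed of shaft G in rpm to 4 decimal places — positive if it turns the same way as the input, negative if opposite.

Stage 1 [69T→88T]: ω = 972.0000×69/88 = 762.1364 rpm, dir flips to −; running = −762.1364
Stage 2 [70T→65T]: ω = 762.1364×70/65 = 820.7622 rpm, dir flips to +; running = +820.7622
Stage 3 [65T→62T]: ω = 820.7622×65/62 = 860.4765 rpm, dir flips to −; running = −860.4765
Stage 4 [62T→40T]: ω = 860.4765×62/40 = 1333.7386 rpm, dir flips to +; running = +1333.7386
Stage 5 [51T→54T]: ω = 1333.7386×51/54 = 1259.6420 rpm, dir flips to −; running = −1259.6420
Stage 6 [32T→39T]: ω = 1259.6420×32/39 = 1033.5524 rpm, dir flips to +; running = +1033.5524

+1033.5524 rpm (same as input, |ω| = 1033.5524 rpm)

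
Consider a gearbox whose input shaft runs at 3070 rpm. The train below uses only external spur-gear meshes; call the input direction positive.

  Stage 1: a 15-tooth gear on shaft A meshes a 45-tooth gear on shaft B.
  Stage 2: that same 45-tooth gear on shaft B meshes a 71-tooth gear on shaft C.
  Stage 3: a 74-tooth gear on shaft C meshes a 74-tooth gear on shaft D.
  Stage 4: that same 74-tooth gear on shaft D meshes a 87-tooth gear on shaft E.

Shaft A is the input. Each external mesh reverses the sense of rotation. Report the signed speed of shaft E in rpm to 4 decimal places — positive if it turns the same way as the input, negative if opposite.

Stage 1 [15T→45T]: ω = 3070.0000×15/45 = 1023.3333 rpm, dir flips to −; running = −1023.3333
Stage 2 [45T→71T]: ω = 1023.3333×45/71 = 648.5915 rpm, dir flips to +; running = +648.5915
Stage 3 [74T→74T]: ω = 648.5915×74/74 = 648.5915 rpm, dir flips to −; running = −648.5915
Stage 4 [74T→87T]: ω = 648.5915×74/87 = 551.6756 rpm, dir flips to +; running = +551.6756

+551.6756 rpm (same as input, |ω| = 551.6756 rpm)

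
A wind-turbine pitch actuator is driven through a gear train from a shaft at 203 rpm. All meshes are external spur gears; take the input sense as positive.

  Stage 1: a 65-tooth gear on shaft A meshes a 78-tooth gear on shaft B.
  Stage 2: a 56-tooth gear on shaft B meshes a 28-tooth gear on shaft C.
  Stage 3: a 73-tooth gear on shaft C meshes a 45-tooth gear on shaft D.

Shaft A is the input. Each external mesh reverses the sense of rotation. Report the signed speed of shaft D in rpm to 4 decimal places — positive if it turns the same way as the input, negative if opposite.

-548.8519 rpm (opposite to input, |ω| = 548.8519 rpm)

Stage 1 [65T→78T]: ω = 203.0000×65/78 = 169.1667 rpm, dir flips to −; running = −169.1667
Stage 2 [56T→28T]: ω = 169.1667×56/28 = 338.3333 rpm, dir flips to +; running = +338.3333
Stage 3 [73T→45T]: ω = 338.3333×73/45 = 548.8519 rpm, dir flips to −; running = −548.8519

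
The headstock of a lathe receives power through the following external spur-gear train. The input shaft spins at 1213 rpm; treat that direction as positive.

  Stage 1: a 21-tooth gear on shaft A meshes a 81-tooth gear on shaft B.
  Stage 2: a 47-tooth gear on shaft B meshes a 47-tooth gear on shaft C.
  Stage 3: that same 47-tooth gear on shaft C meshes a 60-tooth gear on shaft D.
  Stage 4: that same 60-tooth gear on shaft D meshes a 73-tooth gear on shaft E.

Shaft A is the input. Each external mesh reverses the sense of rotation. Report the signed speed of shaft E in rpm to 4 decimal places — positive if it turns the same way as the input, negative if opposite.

+202.4744 rpm (same as input, |ω| = 202.4744 rpm)

Stage 1 [21T→81T]: ω = 1213.0000×21/81 = 314.4815 rpm, dir flips to −; running = −314.4815
Stage 2 [47T→47T]: ω = 314.4815×47/47 = 314.4815 rpm, dir flips to +; running = +314.4815
Stage 3 [47T→60T]: ω = 314.4815×47/60 = 246.3438 rpm, dir flips to −; running = −246.3438
Stage 4 [60T→73T]: ω = 246.3438×60/73 = 202.4744 rpm, dir flips to +; running = +202.4744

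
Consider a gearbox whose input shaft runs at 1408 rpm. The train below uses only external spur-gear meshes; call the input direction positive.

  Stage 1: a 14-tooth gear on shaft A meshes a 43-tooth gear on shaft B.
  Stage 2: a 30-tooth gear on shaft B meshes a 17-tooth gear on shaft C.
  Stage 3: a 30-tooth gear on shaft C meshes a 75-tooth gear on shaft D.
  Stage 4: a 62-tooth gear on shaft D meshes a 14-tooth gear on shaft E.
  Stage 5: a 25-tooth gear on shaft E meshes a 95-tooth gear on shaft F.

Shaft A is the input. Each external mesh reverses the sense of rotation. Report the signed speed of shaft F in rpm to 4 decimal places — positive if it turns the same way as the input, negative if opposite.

Stage 1 [14T→43T]: ω = 1408.0000×14/43 = 458.4186 rpm, dir flips to −; running = −458.4186
Stage 2 [30T→17T]: ω = 458.4186×30/17 = 808.9740 rpm, dir flips to +; running = +808.9740
Stage 3 [30T→75T]: ω = 808.9740×30/75 = 323.5896 rpm, dir flips to −; running = −323.5896
Stage 4 [62T→14T]: ω = 323.5896×62/14 = 1433.0397 rpm, dir flips to +; running = +1433.0397
Stage 5 [25T→95T]: ω = 1433.0397×25/95 = 377.1157 rpm, dir flips to −; running = −377.1157

-377.1157 rpm (opposite to input, |ω| = 377.1157 rpm)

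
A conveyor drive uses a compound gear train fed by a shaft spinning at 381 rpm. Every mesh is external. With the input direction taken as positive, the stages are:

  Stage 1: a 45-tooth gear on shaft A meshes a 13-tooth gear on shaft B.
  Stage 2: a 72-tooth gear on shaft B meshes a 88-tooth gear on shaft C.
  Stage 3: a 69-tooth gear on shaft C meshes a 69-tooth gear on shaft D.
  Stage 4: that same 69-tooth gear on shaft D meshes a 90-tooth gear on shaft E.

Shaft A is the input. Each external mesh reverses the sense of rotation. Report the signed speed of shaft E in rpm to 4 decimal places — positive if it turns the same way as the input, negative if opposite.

+827.2762 rpm (same as input, |ω| = 827.2762 rpm)

Stage 1 [45T→13T]: ω = 381.0000×45/13 = 1318.8462 rpm, dir flips to −; running = −1318.8462
Stage 2 [72T→88T]: ω = 1318.8462×72/88 = 1079.0559 rpm, dir flips to +; running = +1079.0559
Stage 3 [69T→69T]: ω = 1079.0559×69/69 = 1079.0559 rpm, dir flips to −; running = −1079.0559
Stage 4 [69T→90T]: ω = 1079.0559×69/90 = 827.2762 rpm, dir flips to +; running = +827.2762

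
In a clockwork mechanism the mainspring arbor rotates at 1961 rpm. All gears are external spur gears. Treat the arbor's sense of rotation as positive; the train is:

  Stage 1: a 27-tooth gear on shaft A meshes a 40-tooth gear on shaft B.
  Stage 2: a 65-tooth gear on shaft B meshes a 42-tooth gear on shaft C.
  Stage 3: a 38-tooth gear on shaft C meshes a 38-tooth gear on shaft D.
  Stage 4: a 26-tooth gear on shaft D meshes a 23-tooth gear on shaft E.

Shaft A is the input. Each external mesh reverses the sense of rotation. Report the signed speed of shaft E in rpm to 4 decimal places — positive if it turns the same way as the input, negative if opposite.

Stage 1 [27T→40T]: ω = 1961.0000×27/40 = 1323.6750 rpm, dir flips to −; running = −1323.6750
Stage 2 [65T→42T]: ω = 1323.6750×65/42 = 2048.5446 rpm, dir flips to +; running = +2048.5446
Stage 3 [38T→38T]: ω = 2048.5446×38/38 = 2048.5446 rpm, dir flips to −; running = −2048.5446
Stage 4 [26T→23T]: ω = 2048.5446×26/23 = 2315.7461 rpm, dir flips to +; running = +2315.7461

+2315.7461 rpm (same as input, |ω| = 2315.7461 rpm)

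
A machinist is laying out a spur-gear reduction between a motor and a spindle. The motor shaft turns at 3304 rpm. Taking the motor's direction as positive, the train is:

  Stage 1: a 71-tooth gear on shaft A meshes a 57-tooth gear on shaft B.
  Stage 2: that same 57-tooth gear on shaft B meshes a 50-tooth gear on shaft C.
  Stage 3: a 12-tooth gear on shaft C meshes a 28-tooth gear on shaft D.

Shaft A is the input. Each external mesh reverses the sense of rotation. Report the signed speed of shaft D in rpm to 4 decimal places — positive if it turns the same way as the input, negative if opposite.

Stage 1 [71T→57T]: ω = 3304.0000×71/57 = 4115.5088 rpm, dir flips to −; running = −4115.5088
Stage 2 [57T→50T]: ω = 4115.5088×57/50 = 4691.6800 rpm, dir flips to +; running = +4691.6800
Stage 3 [12T→28T]: ω = 4691.6800×12/28 = 2010.7200 rpm, dir flips to −; running = −2010.7200

-2010.7200 rpm (opposite to input, |ω| = 2010.7200 rpm)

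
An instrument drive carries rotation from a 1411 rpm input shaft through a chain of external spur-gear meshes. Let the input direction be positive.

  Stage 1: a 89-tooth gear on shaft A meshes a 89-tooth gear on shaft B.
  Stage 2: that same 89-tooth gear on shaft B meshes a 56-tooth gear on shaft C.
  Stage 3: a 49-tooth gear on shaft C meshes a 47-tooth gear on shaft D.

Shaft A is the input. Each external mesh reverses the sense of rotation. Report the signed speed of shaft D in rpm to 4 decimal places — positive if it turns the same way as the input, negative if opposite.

Stage 1 [89T→89T]: ω = 1411.0000×89/89 = 1411.0000 rpm, dir flips to −; running = −1411.0000
Stage 2 [89T→56T]: ω = 1411.0000×89/56 = 2242.4821 rpm, dir flips to +; running = +2242.4821
Stage 3 [49T→47T]: ω = 2242.4821×49/47 = 2337.9069 rpm, dir flips to −; running = −2337.9069

-2337.9069 rpm (opposite to input, |ω| = 2337.9069 rpm)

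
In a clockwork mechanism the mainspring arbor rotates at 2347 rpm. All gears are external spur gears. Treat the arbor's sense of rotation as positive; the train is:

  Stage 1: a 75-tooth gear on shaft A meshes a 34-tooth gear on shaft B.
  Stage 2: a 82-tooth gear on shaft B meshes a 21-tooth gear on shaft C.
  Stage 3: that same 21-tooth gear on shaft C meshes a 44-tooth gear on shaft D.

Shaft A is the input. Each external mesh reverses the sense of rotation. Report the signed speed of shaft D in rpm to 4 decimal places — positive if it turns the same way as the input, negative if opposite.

Stage 1 [75T→34T]: ω = 2347.0000×75/34 = 5177.2059 rpm, dir flips to −; running = −5177.2059
Stage 2 [82T→21T]: ω = 5177.2059×82/21 = 20215.7563 rpm, dir flips to +; running = +20215.7563
Stage 3 [21T→44T]: ω = 20215.7563×21/44 = 9648.4291 rpm, dir flips to −; running = −9648.4291

-9648.4291 rpm (opposite to input, |ω| = 9648.4291 rpm)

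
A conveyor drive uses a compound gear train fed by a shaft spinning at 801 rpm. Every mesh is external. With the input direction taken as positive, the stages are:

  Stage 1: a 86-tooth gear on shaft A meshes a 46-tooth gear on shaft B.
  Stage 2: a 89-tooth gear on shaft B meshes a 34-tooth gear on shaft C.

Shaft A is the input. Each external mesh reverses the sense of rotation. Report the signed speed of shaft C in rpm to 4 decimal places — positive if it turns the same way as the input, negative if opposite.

Stage 1 [86T→46T]: ω = 801.0000×86/46 = 1497.5217 rpm, dir flips to −; running = −1497.5217
Stage 2 [89T→34T]: ω = 1497.5217×89/34 = 3919.9834 rpm, dir flips to +; running = +3919.9834

+3919.9834 rpm (same as input, |ω| = 3919.9834 rpm)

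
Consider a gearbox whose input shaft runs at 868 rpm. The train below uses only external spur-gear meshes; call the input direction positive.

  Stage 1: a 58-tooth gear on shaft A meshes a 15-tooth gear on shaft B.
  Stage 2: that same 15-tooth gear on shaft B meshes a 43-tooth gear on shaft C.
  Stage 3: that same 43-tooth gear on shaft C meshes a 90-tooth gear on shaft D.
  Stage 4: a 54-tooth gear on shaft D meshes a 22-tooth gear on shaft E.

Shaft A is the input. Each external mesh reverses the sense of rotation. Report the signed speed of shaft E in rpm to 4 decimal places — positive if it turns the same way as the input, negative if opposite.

+1373.0182 rpm (same as input, |ω| = 1373.0182 rpm)

Stage 1 [58T→15T]: ω = 868.0000×58/15 = 3356.2667 rpm, dir flips to −; running = −3356.2667
Stage 2 [15T→43T]: ω = 3356.2667×15/43 = 1170.7907 rpm, dir flips to +; running = +1170.7907
Stage 3 [43T→90T]: ω = 1170.7907×43/90 = 559.3778 rpm, dir flips to −; running = −559.3778
Stage 4 [54T→22T]: ω = 559.3778×54/22 = 1373.0182 rpm, dir flips to +; running = +1373.0182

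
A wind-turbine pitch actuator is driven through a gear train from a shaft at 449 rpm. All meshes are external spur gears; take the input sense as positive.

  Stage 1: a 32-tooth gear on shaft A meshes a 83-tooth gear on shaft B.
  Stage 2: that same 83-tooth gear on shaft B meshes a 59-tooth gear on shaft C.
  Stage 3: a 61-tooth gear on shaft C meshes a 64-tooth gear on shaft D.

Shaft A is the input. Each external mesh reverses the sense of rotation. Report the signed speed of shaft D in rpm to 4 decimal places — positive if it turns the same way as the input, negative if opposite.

-232.1102 rpm (opposite to input, |ω| = 232.1102 rpm)

Stage 1 [32T→83T]: ω = 449.0000×32/83 = 173.1084 rpm, dir flips to −; running = −173.1084
Stage 2 [83T→59T]: ω = 173.1084×83/59 = 243.5254 rpm, dir flips to +; running = +243.5254
Stage 3 [61T→64T]: ω = 243.5254×61/64 = 232.1102 rpm, dir flips to −; running = −232.1102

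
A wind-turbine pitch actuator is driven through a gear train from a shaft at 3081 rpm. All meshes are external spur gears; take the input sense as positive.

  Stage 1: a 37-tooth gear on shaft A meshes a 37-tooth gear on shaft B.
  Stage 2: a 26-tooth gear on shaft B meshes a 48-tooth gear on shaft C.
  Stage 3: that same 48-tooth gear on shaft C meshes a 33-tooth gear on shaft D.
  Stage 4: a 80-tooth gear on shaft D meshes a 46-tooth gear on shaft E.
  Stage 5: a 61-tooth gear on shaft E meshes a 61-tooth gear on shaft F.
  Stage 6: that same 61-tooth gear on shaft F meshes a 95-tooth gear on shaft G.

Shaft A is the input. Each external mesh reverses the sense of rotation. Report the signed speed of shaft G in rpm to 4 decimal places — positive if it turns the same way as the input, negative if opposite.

+2710.7502 rpm (same as input, |ω| = 2710.7502 rpm)

Stage 1 [37T→37T]: ω = 3081.0000×37/37 = 3081.0000 rpm, dir flips to −; running = −3081.0000
Stage 2 [26T→48T]: ω = 3081.0000×26/48 = 1668.8750 rpm, dir flips to +; running = +1668.8750
Stage 3 [48T→33T]: ω = 1668.8750×48/33 = 2427.4545 rpm, dir flips to −; running = −2427.4545
Stage 4 [80T→46T]: ω = 2427.4545×80/46 = 4221.6601 rpm, dir flips to +; running = +4221.6601
Stage 5 [61T→61T]: ω = 4221.6601×61/61 = 4221.6601 rpm, dir flips to −; running = −4221.6601
Stage 6 [61T→95T]: ω = 4221.6601×61/95 = 2710.7502 rpm, dir flips to +; running = +2710.7502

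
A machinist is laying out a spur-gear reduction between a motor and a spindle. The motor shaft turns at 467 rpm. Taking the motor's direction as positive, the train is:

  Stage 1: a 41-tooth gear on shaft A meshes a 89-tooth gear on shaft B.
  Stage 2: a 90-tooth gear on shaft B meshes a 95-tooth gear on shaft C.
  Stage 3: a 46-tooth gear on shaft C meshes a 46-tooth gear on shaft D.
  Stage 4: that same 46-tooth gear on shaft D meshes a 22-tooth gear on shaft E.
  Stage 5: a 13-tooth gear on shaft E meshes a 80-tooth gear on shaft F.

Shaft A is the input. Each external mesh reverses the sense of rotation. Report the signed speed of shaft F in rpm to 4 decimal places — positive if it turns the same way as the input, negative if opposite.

Stage 1 [41T→89T]: ω = 467.0000×41/89 = 215.1348 rpm, dir flips to −; running = −215.1348
Stage 2 [90T→95T]: ω = 215.1348×90/95 = 203.8119 rpm, dir flips to +; running = +203.8119
Stage 3 [46T→46T]: ω = 203.8119×46/46 = 203.8119 rpm, dir flips to −; running = −203.8119
Stage 4 [46T→22T]: ω = 203.8119×46/22 = 426.1522 rpm, dir flips to +; running = +426.1522
Stage 5 [13T→80T]: ω = 426.1522×13/80 = 69.2497 rpm, dir flips to −; running = −69.2497

-69.2497 rpm (opposite to input, |ω| = 69.2497 rpm)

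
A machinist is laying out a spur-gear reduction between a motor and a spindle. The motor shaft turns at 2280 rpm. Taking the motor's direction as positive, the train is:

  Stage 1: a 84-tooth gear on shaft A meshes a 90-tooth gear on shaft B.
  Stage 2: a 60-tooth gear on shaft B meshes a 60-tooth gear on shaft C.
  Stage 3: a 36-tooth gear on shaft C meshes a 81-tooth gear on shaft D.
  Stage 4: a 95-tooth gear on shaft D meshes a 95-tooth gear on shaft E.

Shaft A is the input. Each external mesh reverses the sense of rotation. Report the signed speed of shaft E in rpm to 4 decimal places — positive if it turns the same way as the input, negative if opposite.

Stage 1 [84T→90T]: ω = 2280.0000×84/90 = 2128.0000 rpm, dir flips to −; running = −2128.0000
Stage 2 [60T→60T]: ω = 2128.0000×60/60 = 2128.0000 rpm, dir flips to +; running = +2128.0000
Stage 3 [36T→81T]: ω = 2128.0000×36/81 = 945.7778 rpm, dir flips to −; running = −945.7778
Stage 4 [95T→95T]: ω = 945.7778×95/95 = 945.7778 rpm, dir flips to +; running = +945.7778

+945.7778 rpm (same as input, |ω| = 945.7778 rpm)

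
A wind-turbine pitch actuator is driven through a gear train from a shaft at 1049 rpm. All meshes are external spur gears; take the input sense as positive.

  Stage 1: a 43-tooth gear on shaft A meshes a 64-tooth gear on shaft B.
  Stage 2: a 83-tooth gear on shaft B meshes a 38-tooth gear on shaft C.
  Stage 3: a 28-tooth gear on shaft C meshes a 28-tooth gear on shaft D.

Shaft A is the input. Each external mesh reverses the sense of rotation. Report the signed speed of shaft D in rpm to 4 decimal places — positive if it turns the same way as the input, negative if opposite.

-1539.4248 rpm (opposite to input, |ω| = 1539.4248 rpm)

Stage 1 [43T→64T]: ω = 1049.0000×43/64 = 704.7969 rpm, dir flips to −; running = −704.7969
Stage 2 [83T→38T]: ω = 704.7969×83/38 = 1539.4248 rpm, dir flips to +; running = +1539.4248
Stage 3 [28T→28T]: ω = 1539.4248×28/28 = 1539.4248 rpm, dir flips to −; running = −1539.4248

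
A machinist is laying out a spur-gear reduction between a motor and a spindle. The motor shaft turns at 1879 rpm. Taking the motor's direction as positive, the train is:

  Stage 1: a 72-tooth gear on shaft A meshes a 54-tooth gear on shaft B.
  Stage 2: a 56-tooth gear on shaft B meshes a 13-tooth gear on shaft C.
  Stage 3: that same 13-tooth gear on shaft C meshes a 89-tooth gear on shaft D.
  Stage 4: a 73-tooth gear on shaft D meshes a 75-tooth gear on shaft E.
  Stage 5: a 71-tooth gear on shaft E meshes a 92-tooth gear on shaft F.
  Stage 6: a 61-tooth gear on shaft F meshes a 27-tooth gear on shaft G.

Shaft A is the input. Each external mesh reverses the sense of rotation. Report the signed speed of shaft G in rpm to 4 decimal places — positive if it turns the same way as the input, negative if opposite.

+2675.2337 rpm (same as input, |ω| = 2675.2337 rpm)

Stage 1 [72T→54T]: ω = 1879.0000×72/54 = 2505.3333 rpm, dir flips to −; running = −2505.3333
Stage 2 [56T→13T]: ω = 2505.3333×56/13 = 10792.2051 rpm, dir flips to +; running = +10792.2051
Stage 3 [13T→89T]: ω = 10792.2051×13/89 = 1576.3895 rpm, dir flips to −; running = −1576.3895
Stage 4 [73T→75T]: ω = 1576.3895×73/75 = 1534.3525 rpm, dir flips to +; running = +1534.3525
Stage 5 [71T→92T]: ω = 1534.3525×71/92 = 1184.1198 rpm, dir flips to −; running = −1184.1198
Stage 6 [61T→27T]: ω = 1184.1198×61/27 = 2675.2337 rpm, dir flips to +; running = +2675.2337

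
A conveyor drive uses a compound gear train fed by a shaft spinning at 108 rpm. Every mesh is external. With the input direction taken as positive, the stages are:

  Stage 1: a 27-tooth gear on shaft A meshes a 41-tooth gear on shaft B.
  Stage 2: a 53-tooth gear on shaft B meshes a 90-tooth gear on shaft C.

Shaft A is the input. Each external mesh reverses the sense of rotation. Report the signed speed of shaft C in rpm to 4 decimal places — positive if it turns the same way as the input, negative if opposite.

Stage 1 [27T→41T]: ω = 108.0000×27/41 = 71.1220 rpm, dir flips to −; running = −71.1220
Stage 2 [53T→90T]: ω = 71.1220×53/90 = 41.8829 rpm, dir flips to +; running = +41.8829

+41.8829 rpm (same as input, |ω| = 41.8829 rpm)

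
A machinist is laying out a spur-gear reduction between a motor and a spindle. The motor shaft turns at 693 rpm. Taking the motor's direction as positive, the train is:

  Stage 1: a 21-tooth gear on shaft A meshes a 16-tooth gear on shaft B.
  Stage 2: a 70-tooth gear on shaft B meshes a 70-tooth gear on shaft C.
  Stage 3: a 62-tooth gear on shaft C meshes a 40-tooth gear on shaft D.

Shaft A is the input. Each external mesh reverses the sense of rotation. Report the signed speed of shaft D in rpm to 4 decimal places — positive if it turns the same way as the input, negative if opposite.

-1409.8219 rpm (opposite to input, |ω| = 1409.8219 rpm)

Stage 1 [21T→16T]: ω = 693.0000×21/16 = 909.5625 rpm, dir flips to −; running = −909.5625
Stage 2 [70T→70T]: ω = 909.5625×70/70 = 909.5625 rpm, dir flips to +; running = +909.5625
Stage 3 [62T→40T]: ω = 909.5625×62/40 = 1409.8219 rpm, dir flips to −; running = −1409.8219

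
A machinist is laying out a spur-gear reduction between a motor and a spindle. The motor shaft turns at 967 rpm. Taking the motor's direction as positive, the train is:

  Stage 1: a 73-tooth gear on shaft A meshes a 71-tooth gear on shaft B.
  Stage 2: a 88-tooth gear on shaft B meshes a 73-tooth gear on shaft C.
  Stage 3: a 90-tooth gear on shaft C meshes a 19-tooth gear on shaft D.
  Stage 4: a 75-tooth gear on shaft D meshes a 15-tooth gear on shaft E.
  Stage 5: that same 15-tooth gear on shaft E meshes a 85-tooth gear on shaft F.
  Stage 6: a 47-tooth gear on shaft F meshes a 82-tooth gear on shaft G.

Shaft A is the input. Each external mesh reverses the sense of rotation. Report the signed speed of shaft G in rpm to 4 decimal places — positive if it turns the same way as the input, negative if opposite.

+2871.2172 rpm (same as input, |ω| = 2871.2172 rpm)

Stage 1 [73T→71T]: ω = 967.0000×73/71 = 994.2394 rpm, dir flips to −; running = −994.2394
Stage 2 [88T→73T]: ω = 994.2394×88/73 = 1198.5352 rpm, dir flips to +; running = +1198.5352
Stage 3 [90T→19T]: ω = 1198.5352×90/19 = 5677.2721 rpm, dir flips to −; running = −5677.2721
Stage 4 [75T→15T]: ω = 5677.2721×75/15 = 28386.3603 rpm, dir flips to +; running = +28386.3603
Stage 5 [15T→85T]: ω = 28386.3603×15/85 = 5009.3577 rpm, dir flips to −; running = −5009.3577
Stage 6 [47T→82T]: ω = 5009.3577×47/82 = 2871.2172 rpm, dir flips to +; running = +2871.2172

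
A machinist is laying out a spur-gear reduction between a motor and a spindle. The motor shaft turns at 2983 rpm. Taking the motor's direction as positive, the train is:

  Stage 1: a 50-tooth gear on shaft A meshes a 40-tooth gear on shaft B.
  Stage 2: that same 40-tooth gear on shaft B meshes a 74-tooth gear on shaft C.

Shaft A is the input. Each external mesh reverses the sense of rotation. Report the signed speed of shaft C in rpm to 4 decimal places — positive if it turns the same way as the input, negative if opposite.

Stage 1 [50T→40T]: ω = 2983.0000×50/40 = 3728.7500 rpm, dir flips to −; running = −3728.7500
Stage 2 [40T→74T]: ω = 3728.7500×40/74 = 2015.5405 rpm, dir flips to +; running = +2015.5405

+2015.5405 rpm (same as input, |ω| = 2015.5405 rpm)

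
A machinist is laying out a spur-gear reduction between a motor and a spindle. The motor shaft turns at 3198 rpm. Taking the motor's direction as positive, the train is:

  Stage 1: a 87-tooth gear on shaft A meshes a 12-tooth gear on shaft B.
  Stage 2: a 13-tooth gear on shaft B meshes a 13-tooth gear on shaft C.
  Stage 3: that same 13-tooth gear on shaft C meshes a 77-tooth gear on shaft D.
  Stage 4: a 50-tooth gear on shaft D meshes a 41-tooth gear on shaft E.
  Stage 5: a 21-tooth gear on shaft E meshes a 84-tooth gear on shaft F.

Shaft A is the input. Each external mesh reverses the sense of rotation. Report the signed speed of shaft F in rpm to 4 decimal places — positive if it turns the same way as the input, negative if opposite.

-1193.4253 rpm (opposite to input, |ω| = 1193.4253 rpm)

Stage 1 [87T→12T]: ω = 3198.0000×87/12 = 23185.5000 rpm, dir flips to −; running = −23185.5000
Stage 2 [13T→13T]: ω = 23185.5000×13/13 = 23185.5000 rpm, dir flips to +; running = +23185.5000
Stage 3 [13T→77T]: ω = 23185.5000×13/77 = 3914.4351 rpm, dir flips to −; running = −3914.4351
Stage 4 [50T→41T]: ω = 3914.4351×50/41 = 4773.7013 rpm, dir flips to +; running = +4773.7013
Stage 5 [21T→84T]: ω = 4773.7013×21/84 = 1193.4253 rpm, dir flips to −; running = −1193.4253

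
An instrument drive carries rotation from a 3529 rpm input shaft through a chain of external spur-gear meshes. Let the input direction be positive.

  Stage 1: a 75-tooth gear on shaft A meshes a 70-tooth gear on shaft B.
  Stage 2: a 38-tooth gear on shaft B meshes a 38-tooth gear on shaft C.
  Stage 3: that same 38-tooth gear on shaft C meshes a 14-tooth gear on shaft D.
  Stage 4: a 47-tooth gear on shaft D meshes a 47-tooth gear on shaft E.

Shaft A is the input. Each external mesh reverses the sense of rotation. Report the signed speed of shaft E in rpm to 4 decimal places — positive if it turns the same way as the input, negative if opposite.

Stage 1 [75T→70T]: ω = 3529.0000×75/70 = 3781.0714 rpm, dir flips to −; running = −3781.0714
Stage 2 [38T→38T]: ω = 3781.0714×38/38 = 3781.0714 rpm, dir flips to +; running = +3781.0714
Stage 3 [38T→14T]: ω = 3781.0714×38/14 = 10262.9082 rpm, dir flips to −; running = −10262.9082
Stage 4 [47T→47T]: ω = 10262.9082×47/47 = 10262.9082 rpm, dir flips to +; running = +10262.9082

+10262.9082 rpm (same as input, |ω| = 10262.9082 rpm)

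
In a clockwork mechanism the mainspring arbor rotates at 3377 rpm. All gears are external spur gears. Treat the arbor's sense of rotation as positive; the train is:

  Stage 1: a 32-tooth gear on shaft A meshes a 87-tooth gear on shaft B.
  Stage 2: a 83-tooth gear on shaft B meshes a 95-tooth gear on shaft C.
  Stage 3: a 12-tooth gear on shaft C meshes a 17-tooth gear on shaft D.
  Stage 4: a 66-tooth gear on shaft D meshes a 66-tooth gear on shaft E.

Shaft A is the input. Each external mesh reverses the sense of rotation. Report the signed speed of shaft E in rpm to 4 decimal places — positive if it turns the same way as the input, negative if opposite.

+766.0350 rpm (same as input, |ω| = 766.0350 rpm)

Stage 1 [32T→87T]: ω = 3377.0000×32/87 = 1242.1149 rpm, dir flips to −; running = −1242.1149
Stage 2 [83T→95T]: ω = 1242.1149×83/95 = 1085.2162 rpm, dir flips to +; running = +1085.2162
Stage 3 [12T→17T]: ω = 1085.2162×12/17 = 766.0350 rpm, dir flips to −; running = −766.0350
Stage 4 [66T→66T]: ω = 766.0350×66/66 = 766.0350 rpm, dir flips to +; running = +766.0350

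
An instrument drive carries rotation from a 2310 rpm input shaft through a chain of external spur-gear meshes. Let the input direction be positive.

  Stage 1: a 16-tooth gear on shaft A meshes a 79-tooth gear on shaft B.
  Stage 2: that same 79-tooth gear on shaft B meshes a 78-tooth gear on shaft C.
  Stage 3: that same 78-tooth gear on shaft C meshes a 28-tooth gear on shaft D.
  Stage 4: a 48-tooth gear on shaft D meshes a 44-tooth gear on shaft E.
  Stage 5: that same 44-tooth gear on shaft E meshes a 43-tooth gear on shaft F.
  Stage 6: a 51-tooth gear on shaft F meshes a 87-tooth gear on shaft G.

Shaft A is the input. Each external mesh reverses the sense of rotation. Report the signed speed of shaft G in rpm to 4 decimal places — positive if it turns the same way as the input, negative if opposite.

Stage 1 [16T→79T]: ω = 2310.0000×16/79 = 467.8481 rpm, dir flips to −; running = −467.8481
Stage 2 [79T→78T]: ω = 467.8481×79/78 = 473.8462 rpm, dir flips to +; running = +473.8462
Stage 3 [78T→28T]: ω = 473.8462×78/28 = 1320.0000 rpm, dir flips to −; running = −1320.0000
Stage 4 [48T→44T]: ω = 1320.0000×48/44 = 1440.0000 rpm, dir flips to +; running = +1440.0000
Stage 5 [44T→43T]: ω = 1440.0000×44/43 = 1473.4884 rpm, dir flips to −; running = −1473.4884
Stage 6 [51T→87T]: ω = 1473.4884×51/87 = 863.7690 rpm, dir flips to +; running = +863.7690

+863.7690 rpm (same as input, |ω| = 863.7690 rpm)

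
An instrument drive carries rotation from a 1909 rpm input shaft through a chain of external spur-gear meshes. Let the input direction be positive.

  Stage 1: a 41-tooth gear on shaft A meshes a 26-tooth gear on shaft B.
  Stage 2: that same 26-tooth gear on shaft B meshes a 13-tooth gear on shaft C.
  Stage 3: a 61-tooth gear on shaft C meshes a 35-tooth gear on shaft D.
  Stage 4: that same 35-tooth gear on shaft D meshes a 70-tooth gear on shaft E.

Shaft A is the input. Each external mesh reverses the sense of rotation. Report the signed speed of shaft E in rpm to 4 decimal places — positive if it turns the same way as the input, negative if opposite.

+5246.6033 rpm (same as input, |ω| = 5246.6033 rpm)

Stage 1 [41T→26T]: ω = 1909.0000×41/26 = 3010.3462 rpm, dir flips to −; running = −3010.3462
Stage 2 [26T→13T]: ω = 3010.3462×26/13 = 6020.6923 rpm, dir flips to +; running = +6020.6923
Stage 3 [61T→35T]: ω = 6020.6923×61/35 = 10493.2066 rpm, dir flips to −; running = −10493.2066
Stage 4 [35T→70T]: ω = 10493.2066×35/70 = 5246.6033 rpm, dir flips to +; running = +5246.6033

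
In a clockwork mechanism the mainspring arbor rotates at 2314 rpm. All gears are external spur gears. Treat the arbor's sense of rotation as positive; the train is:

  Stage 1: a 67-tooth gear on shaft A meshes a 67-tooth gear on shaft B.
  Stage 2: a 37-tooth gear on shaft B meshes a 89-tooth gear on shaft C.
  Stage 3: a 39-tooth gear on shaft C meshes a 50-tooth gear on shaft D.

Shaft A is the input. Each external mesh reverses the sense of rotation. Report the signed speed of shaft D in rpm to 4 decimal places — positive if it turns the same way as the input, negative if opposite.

-750.3600 rpm (opposite to input, |ω| = 750.3600 rpm)

Stage 1 [67T→67T]: ω = 2314.0000×67/67 = 2314.0000 rpm, dir flips to −; running = −2314.0000
Stage 2 [37T→89T]: ω = 2314.0000×37/89 = 962.0000 rpm, dir flips to +; running = +962.0000
Stage 3 [39T→50T]: ω = 962.0000×39/50 = 750.3600 rpm, dir flips to −; running = −750.3600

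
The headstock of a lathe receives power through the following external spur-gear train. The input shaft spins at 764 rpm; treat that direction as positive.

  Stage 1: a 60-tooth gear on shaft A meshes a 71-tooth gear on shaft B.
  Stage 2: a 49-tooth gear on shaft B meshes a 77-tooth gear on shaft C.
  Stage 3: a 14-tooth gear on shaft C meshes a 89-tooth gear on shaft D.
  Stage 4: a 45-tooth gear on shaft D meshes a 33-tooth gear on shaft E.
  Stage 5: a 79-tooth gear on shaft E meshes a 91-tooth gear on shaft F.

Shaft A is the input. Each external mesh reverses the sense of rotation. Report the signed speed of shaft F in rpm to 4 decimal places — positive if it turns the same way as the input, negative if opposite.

-76.5092 rpm (opposite to input, |ω| = 76.5092 rpm)

Stage 1 [60T→71T]: ω = 764.0000×60/71 = 645.6338 rpm, dir flips to −; running = −645.6338
Stage 2 [49T→77T]: ω = 645.6338×49/77 = 410.8579 rpm, dir flips to +; running = +410.8579
Stage 3 [14T→89T]: ω = 410.8579×14/89 = 64.6293 rpm, dir flips to −; running = −64.6293
Stage 4 [45T→33T]: ω = 64.6293×45/33 = 88.1309 rpm, dir flips to +; running = +88.1309
Stage 5 [79T→91T]: ω = 88.1309×79/91 = 76.5092 rpm, dir flips to −; running = −76.5092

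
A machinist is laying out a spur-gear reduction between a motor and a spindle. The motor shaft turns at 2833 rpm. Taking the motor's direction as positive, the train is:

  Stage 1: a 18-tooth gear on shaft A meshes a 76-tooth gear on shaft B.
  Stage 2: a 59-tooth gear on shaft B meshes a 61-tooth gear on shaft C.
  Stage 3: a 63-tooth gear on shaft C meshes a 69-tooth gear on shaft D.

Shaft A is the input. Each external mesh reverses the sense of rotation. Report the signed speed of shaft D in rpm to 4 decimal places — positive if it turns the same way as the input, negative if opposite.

Stage 1 [18T→76T]: ω = 2833.0000×18/76 = 670.9737 rpm, dir flips to −; running = −670.9737
Stage 2 [59T→61T]: ω = 670.9737×59/61 = 648.9745 rpm, dir flips to +; running = +648.9745
Stage 3 [63T→69T]: ω = 648.9745×63/69 = 592.5420 rpm, dir flips to −; running = −592.5420

-592.5420 rpm (opposite to input, |ω| = 592.5420 rpm)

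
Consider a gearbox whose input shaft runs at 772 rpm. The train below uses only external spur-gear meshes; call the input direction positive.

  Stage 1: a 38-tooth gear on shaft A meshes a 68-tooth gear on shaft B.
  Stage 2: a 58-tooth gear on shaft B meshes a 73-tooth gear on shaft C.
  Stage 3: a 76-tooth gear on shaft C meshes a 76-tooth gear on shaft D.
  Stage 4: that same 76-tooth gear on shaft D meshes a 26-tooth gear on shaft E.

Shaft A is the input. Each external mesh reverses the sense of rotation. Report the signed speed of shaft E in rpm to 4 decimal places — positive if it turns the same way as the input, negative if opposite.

+1001.9300 rpm (same as input, |ω| = 1001.9300 rpm)

Stage 1 [38T→68T]: ω = 772.0000×38/68 = 431.4118 rpm, dir flips to −; running = −431.4118
Stage 2 [58T→73T]: ω = 431.4118×58/73 = 342.7655 rpm, dir flips to +; running = +342.7655
Stage 3 [76T→76T]: ω = 342.7655×76/76 = 342.7655 rpm, dir flips to −; running = −342.7655
Stage 4 [76T→26T]: ω = 342.7655×76/26 = 1001.9300 rpm, dir flips to +; running = +1001.9300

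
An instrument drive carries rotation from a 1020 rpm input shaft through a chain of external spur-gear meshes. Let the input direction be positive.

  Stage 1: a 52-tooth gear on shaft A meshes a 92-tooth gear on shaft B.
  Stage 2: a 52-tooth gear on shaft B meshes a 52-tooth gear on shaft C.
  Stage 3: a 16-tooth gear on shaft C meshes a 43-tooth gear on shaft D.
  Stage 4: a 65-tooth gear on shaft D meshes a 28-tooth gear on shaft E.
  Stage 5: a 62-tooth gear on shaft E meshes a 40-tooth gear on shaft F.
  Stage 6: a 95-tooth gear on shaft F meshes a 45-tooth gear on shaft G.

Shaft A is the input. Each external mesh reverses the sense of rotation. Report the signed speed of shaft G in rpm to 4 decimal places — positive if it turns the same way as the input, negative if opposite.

+1629.5411 rpm (same as input, |ω| = 1629.5411 rpm)

Stage 1 [52T→92T]: ω = 1020.0000×52/92 = 576.5217 rpm, dir flips to −; running = −576.5217
Stage 2 [52T→52T]: ω = 576.5217×52/52 = 576.5217 rpm, dir flips to +; running = +576.5217
Stage 3 [16T→43T]: ω = 576.5217×16/43 = 214.5197 rpm, dir flips to −; running = −214.5197
Stage 4 [65T→28T]: ω = 214.5197×65/28 = 497.9922 rpm, dir flips to +; running = +497.9922
Stage 5 [62T→40T]: ω = 497.9922×62/40 = 771.8879 rpm, dir flips to −; running = −771.8879
Stage 6 [95T→45T]: ω = 771.8879×95/45 = 1629.5411 rpm, dir flips to +; running = +1629.5411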